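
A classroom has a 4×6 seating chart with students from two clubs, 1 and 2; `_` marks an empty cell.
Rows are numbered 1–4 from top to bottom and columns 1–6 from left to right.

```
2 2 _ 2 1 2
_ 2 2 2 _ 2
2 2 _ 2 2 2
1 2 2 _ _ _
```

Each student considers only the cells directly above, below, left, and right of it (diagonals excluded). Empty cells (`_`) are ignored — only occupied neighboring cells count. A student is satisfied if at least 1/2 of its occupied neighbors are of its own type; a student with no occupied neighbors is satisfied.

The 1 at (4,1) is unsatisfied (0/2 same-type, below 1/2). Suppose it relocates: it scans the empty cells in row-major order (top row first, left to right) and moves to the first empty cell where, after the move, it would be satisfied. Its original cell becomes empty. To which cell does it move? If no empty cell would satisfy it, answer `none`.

none

Vacating (4,1). Empty cells in order:
  (1,3): 0/3 same-type → still unsatisfied.
  (2,1): 0/3 same-type → still unsatisfied.
  (2,5): 1/4 same-type → still unsatisfied.
  (3,3): 0/4 same-type → still unsatisfied.
  (4,4): 0/2 same-type → still unsatisfied.
  (4,5): 0/1 same-type → still unsatisfied.
  (4,6): 0/1 same-type → still unsatisfied.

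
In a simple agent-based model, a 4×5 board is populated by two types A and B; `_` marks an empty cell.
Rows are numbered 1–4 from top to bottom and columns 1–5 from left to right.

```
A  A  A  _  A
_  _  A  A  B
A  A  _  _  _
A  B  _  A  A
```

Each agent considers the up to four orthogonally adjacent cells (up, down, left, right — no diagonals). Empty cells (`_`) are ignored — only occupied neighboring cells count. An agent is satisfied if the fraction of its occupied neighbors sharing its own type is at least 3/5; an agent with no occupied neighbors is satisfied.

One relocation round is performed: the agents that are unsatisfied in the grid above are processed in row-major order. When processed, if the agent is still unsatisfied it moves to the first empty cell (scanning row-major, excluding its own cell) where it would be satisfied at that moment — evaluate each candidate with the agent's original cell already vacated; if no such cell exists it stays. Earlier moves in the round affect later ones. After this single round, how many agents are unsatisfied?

Initially unsatisfied (in order): (1,5), (2,4), (2,5), (3,2), (4,1), (4,2).
  (1,5) → (1,4).
  (2,4): now satisfied by earlier moves; stays.
  (2,5): no empty cell satisfies it; stays.
  (3,2) → (2,1).
  (4,1) → (2,2).
  (4,2): now satisfied by earlier moves; stays.
Resulting grid:
A A A A _
A A A A B
A _ _ _ _
_ B _ A A
Unsatisfied now: (2,5).

1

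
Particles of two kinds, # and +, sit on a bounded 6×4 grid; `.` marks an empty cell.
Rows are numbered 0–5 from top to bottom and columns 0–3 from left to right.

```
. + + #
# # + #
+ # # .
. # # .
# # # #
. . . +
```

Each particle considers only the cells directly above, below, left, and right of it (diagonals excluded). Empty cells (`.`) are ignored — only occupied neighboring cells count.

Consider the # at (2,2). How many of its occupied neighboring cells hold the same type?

2

Occupied neighbors of (2,2): (1,2)=+, (3,2)=#, (2,1)=#.
Same type (#): 2 of 3.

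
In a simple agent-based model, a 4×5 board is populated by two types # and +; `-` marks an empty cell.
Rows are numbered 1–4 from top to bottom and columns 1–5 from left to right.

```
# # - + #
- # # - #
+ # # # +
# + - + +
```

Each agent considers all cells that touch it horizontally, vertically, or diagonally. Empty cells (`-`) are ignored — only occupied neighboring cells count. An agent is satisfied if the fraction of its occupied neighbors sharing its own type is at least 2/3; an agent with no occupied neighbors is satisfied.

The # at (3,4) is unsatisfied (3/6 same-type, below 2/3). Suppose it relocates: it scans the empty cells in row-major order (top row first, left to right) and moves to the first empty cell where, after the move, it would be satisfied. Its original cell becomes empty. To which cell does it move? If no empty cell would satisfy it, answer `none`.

Vacating (3,4). Empty cells in order:
  (1,3): 3/4 same-type → satisfied — stop here.

(1,3)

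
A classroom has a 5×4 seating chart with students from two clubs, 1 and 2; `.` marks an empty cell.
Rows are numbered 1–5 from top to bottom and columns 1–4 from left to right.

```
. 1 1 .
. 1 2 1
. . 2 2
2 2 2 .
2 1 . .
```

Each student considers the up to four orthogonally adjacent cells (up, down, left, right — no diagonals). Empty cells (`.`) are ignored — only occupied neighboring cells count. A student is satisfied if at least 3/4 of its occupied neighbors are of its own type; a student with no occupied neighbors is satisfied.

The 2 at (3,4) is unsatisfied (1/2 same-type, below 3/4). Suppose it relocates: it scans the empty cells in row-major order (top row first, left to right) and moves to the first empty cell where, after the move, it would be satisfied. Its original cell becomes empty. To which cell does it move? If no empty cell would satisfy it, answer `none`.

(3,1)

Vacating (3,4). Empty cells in order:
  (1,1): 0/1 same-type → still unsatisfied.
  (1,4): 0/2 same-type → still unsatisfied.
  (2,1): 0/1 same-type → still unsatisfied.
  (3,1): 1/1 same-type → satisfied — stop here.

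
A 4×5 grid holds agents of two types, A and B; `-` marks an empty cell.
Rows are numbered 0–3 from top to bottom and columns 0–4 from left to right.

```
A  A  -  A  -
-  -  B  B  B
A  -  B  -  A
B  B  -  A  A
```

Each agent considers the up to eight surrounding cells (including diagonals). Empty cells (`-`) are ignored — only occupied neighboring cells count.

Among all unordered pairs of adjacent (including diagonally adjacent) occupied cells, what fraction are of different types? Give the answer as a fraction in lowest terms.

9/19

Scan each occupied cell's neighbors to the right and below (and the two forward diagonals) so each pair is counted once.
From row 0: 4 unlike of 5 pairs (running 4/5).
From row 1: 2 unlike of 6 pairs (running 6/11).
From row 2: 3 unlike of 6 pairs (running 9/17).
From row 3: 0 unlike of 2 pairs (running 9/19).
Total adjacent occupied pairs: 19; unlike-type pairs: 9.
9/19 is already in lowest terms.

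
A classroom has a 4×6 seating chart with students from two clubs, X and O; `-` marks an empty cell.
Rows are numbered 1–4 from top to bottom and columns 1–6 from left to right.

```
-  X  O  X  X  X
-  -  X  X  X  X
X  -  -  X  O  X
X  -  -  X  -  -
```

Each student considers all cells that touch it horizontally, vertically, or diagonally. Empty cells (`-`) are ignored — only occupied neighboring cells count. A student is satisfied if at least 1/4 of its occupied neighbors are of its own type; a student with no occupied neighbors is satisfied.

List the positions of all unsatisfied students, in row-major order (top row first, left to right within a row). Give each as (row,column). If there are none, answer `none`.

Row 1: (1,2)X 1/2 ✓ · (1,3)O 0/4 ✗ · (1,4)X 4/5 ✓ · (1,5)X 5/5 ✓ · (1,6)X 3/3 ✓
Row 2: (2,3)X 4/5 ✓ · (2,4)X 5/7 ✓ · (2,5)X 7/8 ✓ · (2,6)X 4/5 ✓
Row 3: (3,1)X 1/1 ✓ · (3,4)X 4/5 ✓ · (3,5)O 0/6 ✗ · (3,6)X 2/3 ✓
Row 4: (4,1)X 1/1 ✓ · (4,4)X 1/2 ✓

(1,3), (3,5)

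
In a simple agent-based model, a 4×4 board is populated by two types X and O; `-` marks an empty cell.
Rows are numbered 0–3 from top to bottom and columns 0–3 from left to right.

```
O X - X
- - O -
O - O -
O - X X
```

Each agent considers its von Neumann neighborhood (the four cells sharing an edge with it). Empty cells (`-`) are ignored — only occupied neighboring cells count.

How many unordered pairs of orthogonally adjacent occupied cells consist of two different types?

2

Scan each occupied cell's neighbors to the right and below so each pair is counted once.
Row 0: O(0,0)–X(0,1)≠  → 1/1 unlike.
Row 1: O(1,2)–O(2,2)=  → 0/1 unlike.
Row 2: O(2,0)–O(3,0)= O(2,2)–X(3,2)≠  → 1/2 unlike.
Row 3: X(3,2)–X(3,3)=  → 0/1 unlike.
Total adjacent occupied pairs: 5; unlike-type pairs: 2.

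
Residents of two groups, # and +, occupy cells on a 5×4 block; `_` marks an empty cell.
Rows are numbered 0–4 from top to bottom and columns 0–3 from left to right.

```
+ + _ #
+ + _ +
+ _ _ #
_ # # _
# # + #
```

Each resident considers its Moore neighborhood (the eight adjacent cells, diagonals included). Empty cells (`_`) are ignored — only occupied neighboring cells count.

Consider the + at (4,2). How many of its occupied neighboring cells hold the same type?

0

Occupied neighbors of (4,2): (3,1)=#, (3,2)=#, (4,1)=#, (4,3)=#.
Same type (+): 0 of 4.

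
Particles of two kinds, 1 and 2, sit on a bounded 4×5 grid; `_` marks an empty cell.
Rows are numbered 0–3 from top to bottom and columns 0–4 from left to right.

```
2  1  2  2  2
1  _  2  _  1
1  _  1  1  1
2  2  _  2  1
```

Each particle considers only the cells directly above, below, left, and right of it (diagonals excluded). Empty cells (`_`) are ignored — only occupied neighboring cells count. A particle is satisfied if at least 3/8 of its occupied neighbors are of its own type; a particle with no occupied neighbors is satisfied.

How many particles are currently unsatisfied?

(0,0)2 0/2 ✗
(0,1)1 0/2 ✗
(0,2)2 2/3 ✓
(0,3)2 2/2 ✓
(0,4)2 1/2 ✓
(1,0)1 1/2 ✓
(1,2)2 1/2 ✓
(1,4)1 1/2 ✓
(2,0)1 1/2 ✓
(2,2)1 1/2 ✓
(2,3)1 2/3 ✓
(2,4)1 3/3 ✓
(3,0)2 1/2 ✓
(3,1)2 1/1 ✓
(3,3)2 0/2 ✗
(3,4)1 1/2 ✓
Unsatisfied: (0,0), (0,1), (3,3) — 3 in total.

3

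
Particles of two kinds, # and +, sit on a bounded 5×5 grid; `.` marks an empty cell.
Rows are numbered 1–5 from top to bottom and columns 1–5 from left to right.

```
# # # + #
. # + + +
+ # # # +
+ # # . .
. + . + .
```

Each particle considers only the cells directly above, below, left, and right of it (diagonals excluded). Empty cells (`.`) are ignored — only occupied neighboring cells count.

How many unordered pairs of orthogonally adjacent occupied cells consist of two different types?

11

Scan each occupied cell's neighbors to the right and below so each pair is counted once.
Row 1: #(1,1)–#(1,2)= #(1,2)–#(1,3)= #(1,2)–#(2,2)= #(1,3)–+(1,4)≠ #(1,3)–+(2,3)≠ +(1,4)–#(1,5)≠ +(1,4)–+(2,4)= #(1,5)–+(2,5)≠  → 4/8 unlike.
Row 2: #(2,2)–+(2,3)≠ #(2,2)–#(3,2)= +(2,3)–+(2,4)= +(2,3)–#(3,3)≠ +(2,4)–+(2,5)= +(2,4)–#(3,4)≠ +(2,5)–+(3,5)=  → 3/7 unlike.
Row 3: +(3,1)–#(3,2)≠ +(3,1)–+(4,1)= #(3,2)–#(3,3)= #(3,2)–#(4,2)= #(3,3)–#(3,4)= #(3,3)–#(4,3)= #(3,4)–+(3,5)≠  → 2/7 unlike.
Row 4: +(4,1)–#(4,2)≠ #(4,2)–#(4,3)= #(4,2)–+(5,2)≠  → 2/3 unlike.
Total adjacent occupied pairs: 25; unlike-type pairs: 11.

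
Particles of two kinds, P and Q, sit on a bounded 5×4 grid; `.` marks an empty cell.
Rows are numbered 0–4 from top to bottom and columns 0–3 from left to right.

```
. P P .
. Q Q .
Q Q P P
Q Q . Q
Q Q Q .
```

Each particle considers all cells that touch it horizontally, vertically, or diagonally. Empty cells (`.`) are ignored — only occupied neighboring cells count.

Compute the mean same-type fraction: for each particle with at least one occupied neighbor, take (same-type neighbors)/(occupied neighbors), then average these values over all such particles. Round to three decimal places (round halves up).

Row 0: (0,1)P 1/3 · (0,2)P 1/3
Row 1: (1,1)Q 3/6 · (1,2)Q 2/6
Row 2: (2,0)Q 4/4 · (2,1)Q 5/6 · (2,2)P 1/6 · (2,3)P 1/3
Row 3: (3,0)Q 5/5 · (3,1)Q 6/7 · (3,3)Q 1/3
Row 4: (4,0)Q 3/3 · (4,1)Q 4/4 · (4,2)Q 3/3
Sum over 14 particles: 1/3 + 1/3 + 3/6 + 2/6 + 4/4 + 5/6 + 1/6 + 1/3 + 5/5 + 6/7 + 1/3 + 3/3 + 4/4 + 3/3 = 379/42; mean = 379/42 ÷ 14 = 379/588 = 0.644557… → 0.645.

0.645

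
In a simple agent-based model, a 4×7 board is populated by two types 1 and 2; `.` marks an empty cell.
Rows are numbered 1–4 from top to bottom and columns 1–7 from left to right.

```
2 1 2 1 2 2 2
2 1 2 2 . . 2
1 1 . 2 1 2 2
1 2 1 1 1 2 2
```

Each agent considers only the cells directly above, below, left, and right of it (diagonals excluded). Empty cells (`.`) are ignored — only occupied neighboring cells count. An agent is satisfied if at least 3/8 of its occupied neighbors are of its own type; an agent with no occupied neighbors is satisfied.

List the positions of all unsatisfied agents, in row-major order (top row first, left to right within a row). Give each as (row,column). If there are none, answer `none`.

(1,1)2 1/2 satisfied
(1,2)1 1/3 not
(1,3)2 1/3 not
(1,4)1 0/3 not
(1,5)2 1/2 satisfied
(1,6)2 2/2 satisfied
(1,7)2 2/2 satisfied
(2,1)2 1/3 not
(2,2)1 2/4 satisfied
(2,3)2 2/3 satisfied
(2,4)2 2/3 satisfied
(2,7)2 2/2 satisfied
(3,1)1 2/3 satisfied
(3,2)1 2/3 satisfied
(3,4)2 1/3 not
(3,5)1 1/3 not
(3,6)2 2/3 satisfied
(3,7)2 3/3 satisfied
(4,1)1 1/2 satisfied
(4,2)2 0/3 not
(4,3)1 1/2 satisfied
(4,4)1 2/3 satisfied
(4,5)1 2/3 satisfied
(4,6)2 2/3 satisfied
(4,7)2 2/2 satisfied

(1,2), (1,3), (1,4), (2,1), (3,4), (3,5), (4,2)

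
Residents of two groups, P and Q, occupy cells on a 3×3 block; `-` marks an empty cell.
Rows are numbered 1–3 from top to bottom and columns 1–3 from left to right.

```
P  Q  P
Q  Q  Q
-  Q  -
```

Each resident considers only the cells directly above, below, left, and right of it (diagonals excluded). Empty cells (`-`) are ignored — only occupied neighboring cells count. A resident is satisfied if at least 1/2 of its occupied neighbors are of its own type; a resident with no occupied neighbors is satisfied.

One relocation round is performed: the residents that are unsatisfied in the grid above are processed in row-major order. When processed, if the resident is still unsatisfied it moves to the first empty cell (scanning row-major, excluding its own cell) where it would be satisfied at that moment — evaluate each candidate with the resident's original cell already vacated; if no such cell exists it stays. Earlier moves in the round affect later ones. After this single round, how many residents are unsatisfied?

0

Initially unsatisfied (in order): (1,1), (1,2), (1,3).
  (1,1): no empty cell satisfies it; stays.
  (1,2) → (3,1).
  (1,3) → (1,2).
Resulting grid:
P P -
Q Q Q
Q Q -
All satisfied now.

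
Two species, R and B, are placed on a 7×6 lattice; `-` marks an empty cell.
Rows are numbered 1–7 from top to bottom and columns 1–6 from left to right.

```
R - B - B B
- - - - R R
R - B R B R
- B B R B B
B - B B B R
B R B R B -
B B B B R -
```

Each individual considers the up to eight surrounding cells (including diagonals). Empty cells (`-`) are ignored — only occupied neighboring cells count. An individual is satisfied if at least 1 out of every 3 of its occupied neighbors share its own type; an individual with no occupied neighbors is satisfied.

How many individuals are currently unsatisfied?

6

Row 1: (1,1)R 0/0 ok · (1,3)B 0/0 ok · (1,5)B 1/3 ok · (1,6)B 1/3 ok
Row 2: (2,5)R 3/6 ok · (2,6)R 2/5 ok
Row 3: (3,1)R 0/1 unhappy · (3,3)B 2/4 ok · (3,4)R 2/6 ok · (3,5)B 2/7 unhappy · (3,6)R 2/5 ok
Row 4: (4,2)B 4/5 ok · (4,3)B 4/6 ok · (4,4)R 1/8 unhappy · (4,5)B 4/8 ok · (4,6)B 3/5 ok
Row 5: (5,1)B 2/3 ok · (5,3)B 4/7 ok · (5,4)B 6/8 ok · (5,5)B 4/7 ok · (5,6)R 0/4 unhappy
Row 6: (6,1)B 3/4 ok · (6,2)R 0/7 unhappy · (6,3)B 5/7 ok · (6,4)R 1/8 unhappy · (6,5)B 3/6 ok
Row 7: (7,1)B 2/3 ok · (7,2)B 4/5 ok · (7,3)B 3/5 ok · (7,4)B 3/5 ok · (7,5)R 1/3 ok
Unsatisfied: (3,1), (3,5), (4,4), (5,6), (6,2), (6,4) — 6 in total.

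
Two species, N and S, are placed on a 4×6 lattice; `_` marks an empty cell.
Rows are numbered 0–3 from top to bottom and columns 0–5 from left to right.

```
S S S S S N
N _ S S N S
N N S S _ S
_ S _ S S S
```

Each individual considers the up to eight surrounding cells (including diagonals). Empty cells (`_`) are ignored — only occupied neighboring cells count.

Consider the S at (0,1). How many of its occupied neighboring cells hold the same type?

3

Occupied neighbors of (0,1): (0,0)=S, (0,2)=S, (1,0)=N, (1,2)=S.
Same type (S): 3 of 4.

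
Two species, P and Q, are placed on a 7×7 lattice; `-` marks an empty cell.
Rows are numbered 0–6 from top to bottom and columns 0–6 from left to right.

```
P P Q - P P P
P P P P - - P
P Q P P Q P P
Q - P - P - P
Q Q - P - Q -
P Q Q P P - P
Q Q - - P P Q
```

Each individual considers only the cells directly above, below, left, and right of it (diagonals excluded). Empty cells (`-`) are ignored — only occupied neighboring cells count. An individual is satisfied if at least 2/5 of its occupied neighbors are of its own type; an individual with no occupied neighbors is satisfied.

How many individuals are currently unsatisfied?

Row 0: (0,0)P 2/2 satisfied · (0,1)P 2/3 satisfied · (0,2)Q 0/2 not · (0,4)P 1/1 satisfied · (0,5)P 2/2 satisfied · (0,6)P 2/2 satisfied
Row 1: (1,0)P 3/3 satisfied · (1,1)P 3/4 satisfied · (1,2)P 3/4 satisfied · (1,3)P 2/2 satisfied · (1,6)P 2/2 satisfied
Row 2: (2,0)P 1/3 not · (2,1)Q 0/3 not · (2,2)P 3/4 satisfied · (2,3)P 2/3 satisfied · (2,4)Q 0/3 not · (2,5)P 1/2 satisfied · (2,6)P 3/3 satisfied
Row 3: (3,0)Q 1/2 satisfied · (3,2)P 1/1 satisfied · (3,4)P 0/1 not · (3,6)P 1/1 satisfied
Row 4: (4,0)Q 2/3 satisfied · (4,1)Q 2/2 satisfied · (4,3)P 1/1 satisfied · (4,5)Q 0/0 satisfied
Row 5: (5,0)P 0/3 not · (5,1)Q 3/4 satisfied · (5,2)Q 1/2 satisfied · (5,3)P 2/3 satisfied · (5,4)P 2/2 satisfied · (5,6)P 0/1 not
Row 6: (6,0)Q 1/2 satisfied · (6,1)Q 2/2 satisfied · (6,4)P 2/2 satisfied · (6,5)P 1/2 satisfied · (6,6)Q 0/2 not
Unsatisfied: (0,2), (2,0), (2,1), (2,4), (3,4), (5,0), (5,6), (6,6) — 8 in total.

8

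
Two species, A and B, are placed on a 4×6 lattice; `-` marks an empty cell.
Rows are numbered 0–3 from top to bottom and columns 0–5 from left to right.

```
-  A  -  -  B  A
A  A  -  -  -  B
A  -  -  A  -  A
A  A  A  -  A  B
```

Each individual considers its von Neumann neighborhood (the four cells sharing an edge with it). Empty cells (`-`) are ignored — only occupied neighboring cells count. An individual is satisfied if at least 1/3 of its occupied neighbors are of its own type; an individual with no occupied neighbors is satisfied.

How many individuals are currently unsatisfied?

6

Row 0: (0,1)A 1/1 satisfied · (0,4)B 0/1 not · (0,5)A 0/2 not
Row 1: (1,0)A 2/2 satisfied · (1,1)A 2/2 satisfied · (1,5)B 0/2 not
Row 2: (2,0)A 2/2 satisfied · (2,3)A 0/0 satisfied · (2,5)A 0/2 not
Row 3: (3,0)A 2/2 satisfied · (3,1)A 2/2 satisfied · (3,2)A 1/1 satisfied · (3,4)A 0/1 not · (3,5)B 0/2 not
Unsatisfied: (0,4), (0,5), (1,5), (2,5), (3,4), (3,5) — 6 in total.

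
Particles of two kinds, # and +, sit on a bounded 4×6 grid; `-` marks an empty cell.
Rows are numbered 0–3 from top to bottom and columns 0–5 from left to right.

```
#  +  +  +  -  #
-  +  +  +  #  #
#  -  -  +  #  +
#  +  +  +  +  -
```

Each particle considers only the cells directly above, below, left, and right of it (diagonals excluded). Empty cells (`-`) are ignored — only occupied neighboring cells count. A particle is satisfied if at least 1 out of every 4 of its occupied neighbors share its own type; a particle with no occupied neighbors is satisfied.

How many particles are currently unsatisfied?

(0,0)# 0/1 not
(0,1)+ 2/3 satisfied
(0,2)+ 3/3 satisfied
(0,3)+ 2/2 satisfied
(0,5)# 1/1 satisfied
(1,1)+ 2/2 satisfied
(1,2)+ 3/3 satisfied
(1,3)+ 3/4 satisfied
(1,4)# 2/3 satisfied
(1,5)# 2/3 satisfied
(2,0)# 1/1 satisfied
(2,3)+ 2/3 satisfied
(2,4)# 1/4 satisfied
(2,5)+ 0/2 not
(3,0)# 1/2 satisfied
(3,1)+ 1/2 satisfied
(3,2)+ 2/2 satisfied
(3,3)+ 3/3 satisfied
(3,4)+ 1/2 satisfied
Unsatisfied: (0,0), (2,5) — 2 in total.

2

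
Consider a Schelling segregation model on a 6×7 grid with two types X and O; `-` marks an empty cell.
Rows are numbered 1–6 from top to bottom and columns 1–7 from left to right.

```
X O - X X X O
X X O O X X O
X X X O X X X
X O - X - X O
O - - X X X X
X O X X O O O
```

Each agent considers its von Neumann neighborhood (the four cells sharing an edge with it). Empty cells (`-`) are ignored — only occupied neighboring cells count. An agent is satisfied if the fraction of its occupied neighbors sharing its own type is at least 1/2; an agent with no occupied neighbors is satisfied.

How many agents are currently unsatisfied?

14

Row 1: (1,1)X 1/2 ok · (1,2)O 0/2 unhappy · (1,4)X 1/2 ok · (1,5)X 3/3 ok · (1,6)X 2/3 ok · (1,7)O 1/2 ok
Row 2: (2,1)X 3/3 ok · (2,2)X 2/4 ok · (2,3)O 1/3 unhappy · (2,4)O 2/4 ok · (2,5)X 3/4 ok · (2,6)X 3/4 ok · (2,7)O 1/3 unhappy
Row 3: (3,1)X 3/3 ok · (3,2)X 3/4 ok · (3,3)X 1/3 unhappy · (3,4)O 1/4 unhappy · (3,5)X 2/3 ok · (3,6)X 4/4 ok · (3,7)X 1/3 unhappy
Row 4: (4,1)X 1/3 unhappy · (4,2)O 0/2 unhappy · (4,4)X 1/2 ok · (4,6)X 2/3 ok · (4,7)O 0/3 unhappy
Row 5: (5,1)O 0/2 unhappy · (5,4)X 3/3 ok · (5,5)X 2/3 ok · (5,6)X 3/4 ok · (5,7)X 1/3 unhappy
Row 6: (6,1)X 0/2 unhappy · (6,2)O 0/2 unhappy · (6,3)X 1/2 ok · (6,4)X 2/3 ok · (6,5)O 1/3 unhappy · (6,6)O 2/3 ok · (6,7)O 1/2 ok
Unsatisfied: (1,2), (2,3), (2,7), (3,3), (3,4), (3,7), (4,1), (4,2), (4,7), (5,1), (5,7), (6,1), (6,2), (6,5) — 14 in total.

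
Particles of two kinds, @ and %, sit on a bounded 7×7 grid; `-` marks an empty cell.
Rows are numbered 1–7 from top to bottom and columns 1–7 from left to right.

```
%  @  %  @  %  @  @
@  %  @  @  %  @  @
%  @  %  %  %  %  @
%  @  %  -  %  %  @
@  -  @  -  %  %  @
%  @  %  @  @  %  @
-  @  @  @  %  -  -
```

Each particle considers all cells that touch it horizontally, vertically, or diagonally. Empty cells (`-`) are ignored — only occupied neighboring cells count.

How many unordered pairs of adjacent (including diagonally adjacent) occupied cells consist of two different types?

63

Scan each occupied cell's neighbors to the right and below (and the two forward diagonals) so each pair is counted once.
Row 1: %(1,1)–@(1,2)≠ %(1,1)–@(2,1)≠ %(1,1)–%(2,2)= @(1,2)–%(1,3)≠ @(1,2)–%(2,2)≠ @(1,2)–@(2,3)= @(1,2)–@(2,1)= %(1,3)–@(1,4)≠ %(1,3)–@(2,3)≠ %(1,3)–@(2,4)≠ %(1,3)–%(2,2)= @(1,4)–%(1,5)≠ @(1,4)–@(2,4)= @(1,4)–%(2,5)≠ @(1,4)–@(2,3)= %(1,5)–@(1,6)≠ %(1,5)–%(2,5)= %(1,5)–@(2,6)≠ %(1,5)–@(2,4)≠ @(1,6)–@(1,7)= @(1,6)–@(2,6)= @(1,6)–@(2,7)= @(1,6)–%(2,5)≠ @(1,7)–@(2,7)= @(1,7)–@(2,6)=  → 13/25 unlike.
Row 2: @(2,1)–%(2,2)≠ @(2,1)–%(3,1)≠ @(2,1)–@(3,2)= %(2,2)–@(2,3)≠ %(2,2)–@(3,2)≠ %(2,2)–%(3,3)= %(2,2)–%(3,1)= @(2,3)–@(2,4)= @(2,3)–%(3,3)≠ @(2,3)–%(3,4)≠ @(2,3)–@(3,2)= @(2,4)–%(2,5)≠ @(2,4)–%(3,4)≠ @(2,4)–%(3,5)≠ @(2,4)–%(3,3)≠ %(2,5)–@(2,6)≠ %(2,5)–%(3,5)= %(2,5)–%(3,6)= %(2,5)–%(3,4)= @(2,6)–@(2,7)= @(2,6)–%(3,6)≠ @(2,6)–@(3,7)= @(2,6)–%(3,5)≠ @(2,7)–@(3,7)= @(2,7)–%(3,6)≠  → 14/25 unlike.
Row 3: %(3,1)–@(3,2)≠ %(3,1)–%(4,1)= %(3,1)–@(4,2)≠ @(3,2)–%(3,3)≠ @(3,2)–@(4,2)= @(3,2)–%(4,3)≠ @(3,2)–%(4,1)≠ %(3,3)–%(3,4)= %(3,3)–%(4,3)= %(3,3)–@(4,2)≠ %(3,4)–%(3,5)= %(3,4)–%(4,5)= %(3,4)–%(4,3)= %(3,5)–%(3,6)= %(3,5)–%(4,5)= %(3,5)–%(4,6)= %(3,6)–@(3,7)≠ %(3,6)–%(4,6)= %(3,6)–@(4,7)≠ %(3,6)–%(4,5)= @(3,7)–@(4,7)= @(3,7)–%(4,6)≠  → 9/22 unlike.
Row 4: %(4,1)–@(4,2)≠ %(4,1)–@(5,1)≠ @(4,2)–%(4,3)≠ @(4,2)–@(5,3)= @(4,2)–@(5,1)= %(4,3)–@(5,3)≠ %(4,5)–%(4,6)= %(4,5)–%(5,5)= %(4,5)–%(5,6)= %(4,6)–@(4,7)≠ %(4,6)–%(5,6)= %(4,6)–@(5,7)≠ %(4,6)–%(5,5)= @(4,7)–@(5,7)= @(4,7)–%(5,6)≠  → 7/15 unlike.
Row 5: @(5,1)–%(6,1)≠ @(5,1)–@(6,2)= @(5,3)–%(6,3)≠ @(5,3)–@(6,4)= @(5,3)–@(6,2)= %(5,5)–%(5,6)= %(5,5)–@(6,5)≠ %(5,5)–%(6,6)= %(5,5)–@(6,4)≠ %(5,6)–@(5,7)≠ %(5,6)–%(6,6)= %(5,6)–@(6,7)≠ %(5,6)–@(6,5)≠ @(5,7)–@(6,7)= @(5,7)–%(6,6)≠  → 8/15 unlike.
Row 6: %(6,1)–@(6,2)≠ %(6,1)–@(7,2)≠ @(6,2)–%(6,3)≠ @(6,2)–@(7,2)= @(6,2)–@(7,3)= %(6,3)–@(6,4)≠ %(6,3)–@(7,3)≠ %(6,3)–@(7,4)≠ %(6,3)–@(7,2)≠ @(6,4)–@(6,5)= @(6,4)–@(7,4)= @(6,4)–%(7,5)≠ @(6,4)–@(7,3)= @(6,5)–%(6,6)≠ @(6,5)–%(7,5)≠ @(6,5)–@(7,4)= %(6,6)–@(6,7)≠ %(6,6)–%(7,5)=  → 11/18 unlike.
Row 7: @(7,2)–@(7,3)= @(7,3)–@(7,4)= @(7,4)–%(7,5)≠  → 1/3 unlike.
Total adjacent occupied pairs: 123; unlike-type pairs: 63.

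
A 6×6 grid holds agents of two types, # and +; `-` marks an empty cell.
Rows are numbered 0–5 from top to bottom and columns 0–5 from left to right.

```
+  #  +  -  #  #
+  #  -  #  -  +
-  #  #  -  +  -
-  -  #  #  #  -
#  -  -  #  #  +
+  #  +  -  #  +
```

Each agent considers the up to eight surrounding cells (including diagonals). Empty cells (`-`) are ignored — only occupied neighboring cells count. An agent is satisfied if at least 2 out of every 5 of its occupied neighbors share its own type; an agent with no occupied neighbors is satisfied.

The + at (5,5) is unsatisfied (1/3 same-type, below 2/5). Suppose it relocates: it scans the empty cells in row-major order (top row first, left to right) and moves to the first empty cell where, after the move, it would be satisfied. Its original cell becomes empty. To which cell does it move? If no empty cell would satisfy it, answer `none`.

Vacating (5,5). Empty cells in order:
  (0,3): 1/3 same-type → still unsatisfied.
  (1,2): 1/6 same-type → still unsatisfied.
  (1,4): 2/5 same-type → satisfied — stop here.

(1,4)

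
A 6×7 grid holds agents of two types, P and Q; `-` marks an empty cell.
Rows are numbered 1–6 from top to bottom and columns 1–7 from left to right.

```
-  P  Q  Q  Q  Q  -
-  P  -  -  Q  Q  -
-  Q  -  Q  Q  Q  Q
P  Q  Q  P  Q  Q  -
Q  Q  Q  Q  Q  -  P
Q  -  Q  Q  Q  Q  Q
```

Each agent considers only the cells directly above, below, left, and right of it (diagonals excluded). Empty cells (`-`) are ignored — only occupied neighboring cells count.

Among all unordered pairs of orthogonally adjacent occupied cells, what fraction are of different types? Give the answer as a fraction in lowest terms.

9/41

Scan each occupied cell's neighbors to the right and below so each pair is counted once.
Row 1: P(1,2)–Q(1,3)≠ P(1,2)–P(2,2)= Q(1,3)–Q(1,4)= Q(1,4)–Q(1,5)= Q(1,5)–Q(1,6)= Q(1,5)–Q(2,5)= Q(1,6)–Q(2,6)=  → 1/7 unlike.
Row 2: P(2,2)–Q(3,2)≠ Q(2,5)–Q(2,6)= Q(2,5)–Q(3,5)= Q(2,6)–Q(3,6)=  → 1/4 unlike.
Row 3: Q(3,2)–Q(4,2)= Q(3,4)–Q(3,5)= Q(3,4)–P(4,4)≠ Q(3,5)–Q(3,6)= Q(3,5)–Q(4,5)= Q(3,6)–Q(3,7)= Q(3,6)–Q(4,6)=  → 1/7 unlike.
Row 4: P(4,1)–Q(4,2)≠ P(4,1)–Q(5,1)≠ Q(4,2)–Q(4,3)= Q(4,2)–Q(5,2)= Q(4,3)–P(4,4)≠ Q(4,3)–Q(5,3)= P(4,4)–Q(4,5)≠ P(4,4)–Q(5,4)≠ Q(4,5)–Q(4,6)= Q(4,5)–Q(5,5)=  → 5/10 unlike.
Row 5: Q(5,1)–Q(5,2)= Q(5,1)–Q(6,1)= Q(5,2)–Q(5,3)= Q(5,3)–Q(5,4)= Q(5,3)–Q(6,3)= Q(5,4)–Q(5,5)= Q(5,4)–Q(6,4)= Q(5,5)–Q(6,5)= P(5,7)–Q(6,7)≠  → 1/9 unlike.
Row 6: Q(6,3)–Q(6,4)= Q(6,4)–Q(6,5)= Q(6,5)–Q(6,6)= Q(6,6)–Q(6,7)=  → 0/4 unlike.
Total adjacent occupied pairs: 41; unlike-type pairs: 9.
9/41 is already in lowest terms.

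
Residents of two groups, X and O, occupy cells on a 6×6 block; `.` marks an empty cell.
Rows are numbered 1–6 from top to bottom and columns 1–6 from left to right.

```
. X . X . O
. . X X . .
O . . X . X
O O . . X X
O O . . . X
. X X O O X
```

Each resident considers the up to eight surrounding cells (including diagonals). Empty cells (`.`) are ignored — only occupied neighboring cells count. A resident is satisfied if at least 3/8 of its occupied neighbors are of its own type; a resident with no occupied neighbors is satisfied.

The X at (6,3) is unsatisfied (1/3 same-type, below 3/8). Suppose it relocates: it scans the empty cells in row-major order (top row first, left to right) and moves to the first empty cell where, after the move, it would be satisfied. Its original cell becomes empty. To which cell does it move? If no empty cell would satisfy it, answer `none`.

Vacating (6,3). Empty cells in order:
  (1,1): 1/1 same-type → satisfied — stop here.

(1,1)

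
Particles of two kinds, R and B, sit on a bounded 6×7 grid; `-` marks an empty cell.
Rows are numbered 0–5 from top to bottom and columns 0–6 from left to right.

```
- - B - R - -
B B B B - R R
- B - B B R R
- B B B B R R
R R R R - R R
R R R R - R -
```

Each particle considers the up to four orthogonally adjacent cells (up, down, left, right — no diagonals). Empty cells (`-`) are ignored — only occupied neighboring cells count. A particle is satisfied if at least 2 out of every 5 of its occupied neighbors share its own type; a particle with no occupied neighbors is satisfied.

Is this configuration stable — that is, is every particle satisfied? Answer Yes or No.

(0,2)B 1/1 ✓
(0,4)R 0/0 ✓
(1,0)B 1/1 ✓
(1,1)B 3/3 ✓
(1,2)B 3/3 ✓
(1,3)B 2/2 ✓
(1,5)R 2/2 ✓
(1,6)R 2/2 ✓
(2,1)B 2/2 ✓
(2,3)B 3/3 ✓
(2,4)B 2/3 ✓
(2,5)R 3/4 ✓
(2,6)R 3/3 ✓
(3,1)B 2/3 ✓
(3,2)B 2/3 ✓
(3,3)B 3/4 ✓
(3,4)B 2/3 ✓
(3,5)R 3/4 ✓
(3,6)R 3/3 ✓
(4,0)R 2/2 ✓
(4,1)R 3/4 ✓
(4,2)R 3/4 ✓
(4,3)R 2/3 ✓
(4,5)R 3/3 ✓
(4,6)R 2/2 ✓
(5,0)R 2/2 ✓
(5,1)R 3/3 ✓
(5,2)R 3/3 ✓
(5,3)R 2/2 ✓
(5,5)R 1/1 ✓
All meet the threshold, so the configuration is stable.

Yes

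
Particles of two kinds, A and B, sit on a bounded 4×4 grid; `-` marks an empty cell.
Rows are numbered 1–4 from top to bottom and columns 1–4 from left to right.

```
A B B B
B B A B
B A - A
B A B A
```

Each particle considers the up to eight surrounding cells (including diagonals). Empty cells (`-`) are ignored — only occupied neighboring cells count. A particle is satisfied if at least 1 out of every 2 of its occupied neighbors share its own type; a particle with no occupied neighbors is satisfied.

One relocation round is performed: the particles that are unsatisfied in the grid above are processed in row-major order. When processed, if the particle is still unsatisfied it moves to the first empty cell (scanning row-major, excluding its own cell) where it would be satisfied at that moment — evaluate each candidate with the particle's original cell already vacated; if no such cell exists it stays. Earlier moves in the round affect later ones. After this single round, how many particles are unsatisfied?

Initially unsatisfied (in order): (1,1), (2,3), (3,2), (4,1), (4,2), (4,3).
  (1,1) → (3,3).
  (2,3): no empty cell satisfies it; stays.
  (3,2): no empty cell satisfies it; stays.
  (4,1) → (1,1).
  (4,2): now satisfied by earlier moves; stays.
  (4,3): no empty cell satisfies it; stays.
Resulting grid:
B B B B
B B A B
B A A A
- A B A
Unsatisfied now: (2,3), (2,4), (3,2), (4,3).

4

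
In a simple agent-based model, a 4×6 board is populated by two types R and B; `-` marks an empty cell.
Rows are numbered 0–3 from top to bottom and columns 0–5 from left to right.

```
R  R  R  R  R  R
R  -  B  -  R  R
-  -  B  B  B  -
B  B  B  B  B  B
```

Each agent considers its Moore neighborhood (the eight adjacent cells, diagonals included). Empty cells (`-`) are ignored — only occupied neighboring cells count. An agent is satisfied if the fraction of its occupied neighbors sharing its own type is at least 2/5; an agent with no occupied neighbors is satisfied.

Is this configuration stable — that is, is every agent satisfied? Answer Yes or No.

Row 0: (0,0)R 2/2 satisfied · (0,1)R 3/4 satisfied · (0,2)R 2/3 satisfied · (0,3)R 3/4 satisfied · (0,4)R 4/4 satisfied · (0,5)R 3/3 satisfied
Row 1: (1,0)R 2/2 satisfied · (1,2)B 2/5 satisfied · (1,4)R 4/6 satisfied · (1,5)R 3/4 satisfied
Row 2: (2,2)B 5/5 satisfied · (2,3)B 6/7 satisfied · (2,4)B 4/6 satisfied
Row 3: (3,0)B 1/1 satisfied · (3,1)B 3/3 satisfied · (3,2)B 4/4 satisfied · (3,3)B 5/5 satisfied · (3,4)B 4/4 satisfied · (3,5)B 2/2 satisfied
All meet the threshold, so the configuration is stable.

Yes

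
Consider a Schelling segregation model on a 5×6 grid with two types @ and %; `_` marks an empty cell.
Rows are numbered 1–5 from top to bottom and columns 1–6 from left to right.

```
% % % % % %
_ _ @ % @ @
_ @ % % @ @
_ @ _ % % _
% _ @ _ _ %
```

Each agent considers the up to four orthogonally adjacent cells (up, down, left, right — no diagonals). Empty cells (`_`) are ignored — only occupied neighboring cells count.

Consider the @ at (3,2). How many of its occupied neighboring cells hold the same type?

Occupied neighbors of (3,2): (4,2)=@, (3,3)=%.
Same type (@): 1 of 2.

1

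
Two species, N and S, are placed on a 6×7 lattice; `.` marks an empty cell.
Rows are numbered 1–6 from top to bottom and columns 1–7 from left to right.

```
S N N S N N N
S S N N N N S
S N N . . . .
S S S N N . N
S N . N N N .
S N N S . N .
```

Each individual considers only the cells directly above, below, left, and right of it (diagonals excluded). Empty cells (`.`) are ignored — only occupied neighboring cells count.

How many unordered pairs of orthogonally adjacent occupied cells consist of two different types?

18

Scan each occupied cell's neighbors to the right and below so each pair is counted once.
From row 1: 6 unlike of 13 pairs (running 6/13).
From row 2: 3 unlike of 9 pairs (running 9/22).
From row 3: 3 unlike of 5 pairs (running 12/27).
From row 4: 2 unlike of 8 pairs (running 14/35).
From row 5: 2 unlike of 7 pairs (running 16/42).
From row 6: 2 unlike of 3 pairs (running 18/45).
Total adjacent occupied pairs: 45; unlike-type pairs: 18.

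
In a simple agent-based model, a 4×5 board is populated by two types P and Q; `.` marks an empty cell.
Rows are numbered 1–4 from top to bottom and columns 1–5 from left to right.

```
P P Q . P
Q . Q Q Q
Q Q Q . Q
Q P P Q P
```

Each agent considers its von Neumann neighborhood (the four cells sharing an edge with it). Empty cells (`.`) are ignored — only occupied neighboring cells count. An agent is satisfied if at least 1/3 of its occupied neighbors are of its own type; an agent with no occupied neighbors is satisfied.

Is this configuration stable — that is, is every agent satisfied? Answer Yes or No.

(1,1)P 1/2 ✓
(1,2)P 1/2 ✓
(1,3)Q 1/2 ✓
(1,5)P 0/1 ✗
(2,1)Q 1/2 ✓
(2,3)Q 3/3 ✓
(2,4)Q 2/2 ✓
(2,5)Q 2/3 ✓
(3,1)Q 3/3 ✓
(3,2)Q 2/3 ✓
(3,3)Q 2/3 ✓
(3,5)Q 1/2 ✓
(4,1)Q 1/2 ✓
(4,2)P 1/3 ✓
(4,3)P 1/3 ✓
(4,4)Q 0/2 ✗
(4,5)P 0/2 ✗
For instance (1,5) has only 0/1 same-type neighbors, below 1/3.

No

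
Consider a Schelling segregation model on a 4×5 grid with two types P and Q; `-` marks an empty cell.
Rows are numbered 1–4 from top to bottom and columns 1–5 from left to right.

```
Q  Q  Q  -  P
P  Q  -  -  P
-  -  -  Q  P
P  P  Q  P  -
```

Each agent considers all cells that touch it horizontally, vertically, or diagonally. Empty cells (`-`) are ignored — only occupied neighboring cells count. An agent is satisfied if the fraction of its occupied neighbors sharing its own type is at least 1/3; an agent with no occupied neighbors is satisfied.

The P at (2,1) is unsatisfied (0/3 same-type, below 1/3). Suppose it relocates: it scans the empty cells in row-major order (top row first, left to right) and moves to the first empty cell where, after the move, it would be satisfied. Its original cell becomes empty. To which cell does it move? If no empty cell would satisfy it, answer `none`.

(1,4)

Vacating (2,1). Empty cells in order:
  (1,4): 2/3 same-type → satisfied — stop here.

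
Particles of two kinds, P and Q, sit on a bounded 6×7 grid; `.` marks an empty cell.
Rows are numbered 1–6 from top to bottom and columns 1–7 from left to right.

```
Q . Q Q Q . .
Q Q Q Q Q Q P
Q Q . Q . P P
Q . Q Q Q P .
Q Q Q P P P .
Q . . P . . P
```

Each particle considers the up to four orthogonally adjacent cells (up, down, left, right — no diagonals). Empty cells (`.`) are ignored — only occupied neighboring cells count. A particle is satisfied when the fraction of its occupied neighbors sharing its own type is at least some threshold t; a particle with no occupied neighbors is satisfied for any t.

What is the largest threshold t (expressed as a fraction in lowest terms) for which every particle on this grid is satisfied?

Row 1: (1,1)Q 1/1 · (1,3)Q 2/2 · (1,4)Q 3/3 · (1,5)Q 2/2
Row 2: (2,1)Q 3/3 · (2,2)Q 3/3 · (2,3)Q 3/3 · (2,4)Q 4/4 · (2,5)Q 3/3 · (2,6)Q 1/3 · (2,7)P 1/2
Row 3: (3,1)Q 3/3 · (3,2)Q 2/2 · (3,4)Q 2/2 · (3,6)P 2/3 · (3,7)P 2/2
Row 4: (4,1)Q 2/2 · (4,3)Q 2/2 · (4,4)Q 3/4 · (4,5)Q 1/3 · (4,6)P 2/3
Row 5: (5,1)Q 3/3 · (5,2)Q 2/2 · (5,3)Q 2/3 · (5,4)P 2/4 · (5,5)P 2/3 · (5,6)P 2/2
Row 6: (6,1)Q 1/1 · (6,4)P 1/1 · (6,7)P — no occupied neighbors
The smallest same-type fraction is 1/3 at (2,6), which reduces to 1/3. Any threshold above that leaves this particle unsatisfied.

1/3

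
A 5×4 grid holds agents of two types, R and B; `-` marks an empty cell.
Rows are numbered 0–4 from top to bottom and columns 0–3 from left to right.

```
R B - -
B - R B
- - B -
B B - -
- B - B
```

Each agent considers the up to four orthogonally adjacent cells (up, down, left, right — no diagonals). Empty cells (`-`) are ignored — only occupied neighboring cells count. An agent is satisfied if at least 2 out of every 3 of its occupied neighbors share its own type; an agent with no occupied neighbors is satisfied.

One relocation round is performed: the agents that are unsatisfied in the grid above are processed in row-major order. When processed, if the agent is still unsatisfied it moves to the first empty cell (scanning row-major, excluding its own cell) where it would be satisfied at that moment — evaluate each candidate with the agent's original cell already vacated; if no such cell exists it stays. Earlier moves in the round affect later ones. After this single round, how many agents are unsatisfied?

Initially unsatisfied (in order): (0,0), (0,1), (1,0), (1,2), (1,3), (2,2).
  (0,0): no empty cell satisfies it; stays.
  (0,1) → (0,3).
  (1,0) → (2,0).
  (1,2) → (0,1).
  (1,3): now satisfied by earlier moves; stays.
  (2,2): now satisfied by earlier moves; stays.
Resulting grid:
R R - B
- - - B
B - B -
B B - -
- B - B
All satisfied now.

0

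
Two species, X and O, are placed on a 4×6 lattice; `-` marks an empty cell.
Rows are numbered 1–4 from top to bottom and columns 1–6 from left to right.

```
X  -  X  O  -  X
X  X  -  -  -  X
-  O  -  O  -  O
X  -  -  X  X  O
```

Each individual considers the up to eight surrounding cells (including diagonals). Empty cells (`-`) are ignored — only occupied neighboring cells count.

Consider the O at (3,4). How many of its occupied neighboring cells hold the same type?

0

Occupied neighbors of (3,4): (4,4)=X, (4,5)=X.
Same type (O): 0 of 2.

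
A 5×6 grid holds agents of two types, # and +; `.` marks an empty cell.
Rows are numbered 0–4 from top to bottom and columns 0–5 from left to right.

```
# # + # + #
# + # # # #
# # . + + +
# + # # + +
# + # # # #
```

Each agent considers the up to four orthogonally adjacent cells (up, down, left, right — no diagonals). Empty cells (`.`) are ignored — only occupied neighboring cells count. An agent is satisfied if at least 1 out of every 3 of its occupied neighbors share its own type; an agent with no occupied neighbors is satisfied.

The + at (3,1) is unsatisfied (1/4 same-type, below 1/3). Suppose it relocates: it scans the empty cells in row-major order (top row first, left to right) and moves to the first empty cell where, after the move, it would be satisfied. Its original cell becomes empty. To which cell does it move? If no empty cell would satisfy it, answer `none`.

none

Vacating (3,1). Empty cells in order:
  (2,2): 1/4 same-type → still unsatisfied.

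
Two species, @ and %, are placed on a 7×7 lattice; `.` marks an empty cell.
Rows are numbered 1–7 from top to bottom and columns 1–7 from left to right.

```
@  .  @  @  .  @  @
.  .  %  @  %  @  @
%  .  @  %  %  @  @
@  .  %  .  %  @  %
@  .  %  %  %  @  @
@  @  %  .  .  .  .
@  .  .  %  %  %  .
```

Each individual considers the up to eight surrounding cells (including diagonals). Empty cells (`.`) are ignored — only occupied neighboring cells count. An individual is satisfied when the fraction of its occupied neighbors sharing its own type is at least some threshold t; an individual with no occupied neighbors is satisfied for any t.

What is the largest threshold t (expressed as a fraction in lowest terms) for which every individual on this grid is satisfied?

0/1

Row 1: (1,1)@ — no occupied neighbors · (1,3)@ 2/3 · (1,4)@ 2/4 · (1,6)@ 3/4 · (1,7)@ 3/3
Row 2: (2,3)% 1/5 · (2,4)@ 3/7 · (2,5)% 2/7 · (2,6)@ 5/7 · (2,7)@ 5/5
Row 3: (3,1)% 0/1 · (3,3)@ 1/4 · (3,4)% 5/7 · (3,5)% 3/7 · (3,6)@ 4/8 · (3,7)@ 4/5
Row 4: (4,1)@ 1/2 · (4,3)% 3/4 · (4,5)% 4/7 · (4,6)@ 4/8 · (4,7)% 0/5
Row 5: (5,1)@ 3/3 · (5,3)% 3/4 · (5,4)% 5/5 · (5,5)% 2/4 · (5,6)@ 2/5 · (5,7)@ 2/3
Row 6: (6,1)@ 3/3 · (6,2)@ 3/5 · (6,3)% 3/4
Row 7: (7,1)@ 2/2 · (7,4)% 2/2 · (7,5)% 2/2 · (7,6)% 1/1
The smallest same-type fraction is 0/1 at (3,1), which reduces to 0/1. Any threshold above that leaves this individual unsatisfied.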